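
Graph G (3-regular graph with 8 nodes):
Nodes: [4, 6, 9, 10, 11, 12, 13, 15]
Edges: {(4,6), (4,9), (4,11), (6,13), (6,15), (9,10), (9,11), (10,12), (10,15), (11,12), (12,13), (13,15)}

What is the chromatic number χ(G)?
χ(G) = 3

Clique number ω(G) = 3 (lower bound: χ ≥ ω).
The clique on [4, 9, 11] has size 3, forcing χ ≥ 3, and the coloring below uses 3 colors, so χ(G) = 3.
A valid 3-coloring: color 1: [9, 12, 15]; color 2: [4, 10, 13]; color 3: [6, 11].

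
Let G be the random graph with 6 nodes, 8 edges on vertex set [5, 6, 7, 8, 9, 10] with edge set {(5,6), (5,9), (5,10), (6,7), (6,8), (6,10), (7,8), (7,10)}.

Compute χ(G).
Clique number ω(G) = 3 (lower bound: χ ≥ ω).
The clique on [6, 7, 8] has size 3, forcing χ ≥ 3, and the coloring below uses 3 colors, so χ(G) = 3.
A valid 3-coloring: color 1: [6, 9]; color 2: [5, 7]; color 3: [8, 10].

χ(G) = 3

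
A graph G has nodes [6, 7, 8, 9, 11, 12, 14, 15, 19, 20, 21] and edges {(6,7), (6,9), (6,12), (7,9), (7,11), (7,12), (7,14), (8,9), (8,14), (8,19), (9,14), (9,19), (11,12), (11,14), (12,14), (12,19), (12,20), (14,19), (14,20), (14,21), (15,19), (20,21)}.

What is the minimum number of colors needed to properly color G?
Clique number ω(G) = 4 (lower bound: χ ≥ ω).
The clique on [8, 9, 14, 19] has size 4, forcing χ ≥ 4, and the coloring below uses 4 colors, so χ(G) = 4.
A valid 4-coloring: color 1: [6, 14, 15]; color 2: [9, 12, 21]; color 3: [7, 19, 20]; color 4: [8, 11].

χ(G) = 4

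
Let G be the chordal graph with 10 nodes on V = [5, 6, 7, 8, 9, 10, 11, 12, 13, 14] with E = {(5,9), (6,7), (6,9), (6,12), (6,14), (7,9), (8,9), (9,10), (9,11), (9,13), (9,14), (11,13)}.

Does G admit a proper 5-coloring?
A valid 5-coloring: color 1: [9, 12]; color 2: [5, 6, 8, 10, 13]; color 3: [7, 11, 14].
(χ(G) = 3 ≤ 5.)

Yes, G is 5-colorable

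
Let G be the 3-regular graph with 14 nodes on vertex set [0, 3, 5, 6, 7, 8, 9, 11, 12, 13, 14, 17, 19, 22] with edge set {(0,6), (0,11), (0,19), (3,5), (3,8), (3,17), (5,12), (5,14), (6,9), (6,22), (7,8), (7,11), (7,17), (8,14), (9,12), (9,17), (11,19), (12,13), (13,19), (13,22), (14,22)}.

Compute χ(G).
χ(G) = 3

Clique number ω(G) = 3 (lower bound: χ ≥ ω).
The clique on [0, 11, 19] has size 3, forcing χ ≥ 3, and the coloring below uses 3 colors, so χ(G) = 3.
A valid 3-coloring: color 1: [5, 8, 11, 17, 22]; color 2: [0, 3, 7, 9, 13, 14]; color 3: [6, 12, 19].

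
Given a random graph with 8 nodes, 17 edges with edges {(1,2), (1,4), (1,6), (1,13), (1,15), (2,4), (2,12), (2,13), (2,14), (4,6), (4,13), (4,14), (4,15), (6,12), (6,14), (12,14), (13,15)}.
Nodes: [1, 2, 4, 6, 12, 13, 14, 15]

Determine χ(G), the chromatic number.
Clique number ω(G) = 4 (lower bound: χ ≥ ω).
The clique on [1, 2, 4, 13] has size 4, forcing χ ≥ 4, and the coloring below uses 4 colors, so χ(G) = 4.
A valid 4-coloring: color 1: [4, 12]; color 2: [1, 14]; color 3: [2, 6, 15]; color 4: [13].

χ(G) = 4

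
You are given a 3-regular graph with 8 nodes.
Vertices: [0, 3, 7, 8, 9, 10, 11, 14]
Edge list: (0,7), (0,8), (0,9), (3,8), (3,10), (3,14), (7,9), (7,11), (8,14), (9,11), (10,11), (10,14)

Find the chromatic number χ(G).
Clique number ω(G) = 3 (lower bound: χ ≥ ω).
The clique on [0, 7, 9] has size 3, forcing χ ≥ 3, and the coloring below uses 3 colors, so χ(G) = 3.
A valid 3-coloring: color 1: [8, 9, 10]; color 2: [0, 3, 11]; color 3: [7, 14].

χ(G) = 3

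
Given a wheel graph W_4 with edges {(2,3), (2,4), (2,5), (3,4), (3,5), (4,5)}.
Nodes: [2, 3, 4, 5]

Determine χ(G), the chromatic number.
Clique number ω(G) = 4 (lower bound: χ ≥ ω).
The clique on [2, 3, 4, 5] has size 4, forcing χ ≥ 4, and the coloring below uses 4 colors, so χ(G) = 4.
A valid 4-coloring: color 1: [2]; color 2: [4]; color 3: [5]; color 4: [3].

χ(G) = 4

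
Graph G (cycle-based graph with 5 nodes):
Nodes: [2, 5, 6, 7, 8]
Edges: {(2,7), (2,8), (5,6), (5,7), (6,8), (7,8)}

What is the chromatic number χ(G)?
Clique number ω(G) = 3 (lower bound: χ ≥ ω).
The clique on [2, 7, 8] has size 3, forcing χ ≥ 3, and the coloring below uses 3 colors, so χ(G) = 3.
A valid 3-coloring: color 1: [5, 8]; color 2: [6, 7]; color 3: [2].

χ(G) = 3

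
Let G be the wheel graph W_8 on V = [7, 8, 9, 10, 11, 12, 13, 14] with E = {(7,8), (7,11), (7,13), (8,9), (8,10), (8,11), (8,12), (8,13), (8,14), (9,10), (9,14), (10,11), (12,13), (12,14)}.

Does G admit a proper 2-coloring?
No, G is not 2-colorable

The clique on vertices [7, 8, 11] has size 3 > 2, so it alone needs 3 colors.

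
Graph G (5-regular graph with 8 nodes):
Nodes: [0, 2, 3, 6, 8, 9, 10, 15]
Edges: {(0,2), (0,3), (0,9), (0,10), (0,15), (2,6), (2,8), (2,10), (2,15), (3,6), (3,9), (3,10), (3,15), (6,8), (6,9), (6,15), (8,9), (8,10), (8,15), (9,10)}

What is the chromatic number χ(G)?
χ(G) = 4

Clique number ω(G) = 4 (lower bound: χ ≥ ω).
The clique on [0, 3, 9, 10] has size 4, forcing χ ≥ 4, and the coloring below uses 4 colors, so χ(G) = 4.
A valid 4-coloring: color 1: [9, 15]; color 2: [2, 3]; color 3: [0, 8]; color 4: [6, 10].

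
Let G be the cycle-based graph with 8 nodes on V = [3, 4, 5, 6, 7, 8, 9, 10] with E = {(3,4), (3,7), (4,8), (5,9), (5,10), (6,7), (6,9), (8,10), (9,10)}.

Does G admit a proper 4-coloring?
Yes, G is 4-colorable

A valid 4-coloring: color 1: [7, 8, 9]; color 2: [3, 6, 10]; color 3: [4, 5].
(χ(G) = 3 ≤ 4.)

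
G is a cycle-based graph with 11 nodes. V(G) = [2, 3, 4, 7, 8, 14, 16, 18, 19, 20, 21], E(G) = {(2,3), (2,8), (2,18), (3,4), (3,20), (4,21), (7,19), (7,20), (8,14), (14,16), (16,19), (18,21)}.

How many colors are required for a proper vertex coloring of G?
Clique number ω(G) = 2 (lower bound: χ ≥ ω).
Odd cycle [3, 4, 21, 18, 2] needs 3 colors (χ ≥ 3).
The coloring below uses 3 colors, so χ(G) = 3.
A valid 3-coloring: color 1: [2, 4, 14, 19, 20]; color 2: [3, 7, 8, 16, 18]; color 3: [21].

χ(G) = 3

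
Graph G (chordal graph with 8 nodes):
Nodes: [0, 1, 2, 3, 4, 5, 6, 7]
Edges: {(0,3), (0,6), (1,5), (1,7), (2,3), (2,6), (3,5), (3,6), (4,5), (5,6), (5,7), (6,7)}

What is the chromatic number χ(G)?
χ(G) = 3

Clique number ω(G) = 3 (lower bound: χ ≥ ω).
The clique on [0, 3, 6] has size 3, forcing χ ≥ 3, and the coloring below uses 3 colors, so χ(G) = 3.
A valid 3-coloring: color 1: [0, 2, 5]; color 2: [1, 4, 6]; color 3: [3, 7].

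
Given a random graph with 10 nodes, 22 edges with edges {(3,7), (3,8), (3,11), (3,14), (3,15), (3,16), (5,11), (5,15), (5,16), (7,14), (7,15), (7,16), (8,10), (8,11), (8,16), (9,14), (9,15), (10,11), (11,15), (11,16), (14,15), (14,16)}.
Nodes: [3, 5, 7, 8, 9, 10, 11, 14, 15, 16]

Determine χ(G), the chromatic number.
χ(G) = 4

Clique number ω(G) = 4 (lower bound: χ ≥ ω).
The clique on [3, 8, 11, 16] has size 4, forcing χ ≥ 4, and the coloring below uses 4 colors, so χ(G) = 4.
A valid 4-coloring: color 1: [11, 14]; color 2: [10, 15, 16]; color 3: [3, 5, 9]; color 4: [7, 8].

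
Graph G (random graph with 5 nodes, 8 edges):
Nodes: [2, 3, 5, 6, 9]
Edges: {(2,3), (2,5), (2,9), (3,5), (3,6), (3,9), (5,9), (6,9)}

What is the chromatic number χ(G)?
Clique number ω(G) = 4 (lower bound: χ ≥ ω).
The clique on [2, 3, 5, 9] has size 4, forcing χ ≥ 4, and the coloring below uses 4 colors, so χ(G) = 4.
A valid 4-coloring: color 1: [9]; color 2: [3]; color 3: [5, 6]; color 4: [2].

χ(G) = 4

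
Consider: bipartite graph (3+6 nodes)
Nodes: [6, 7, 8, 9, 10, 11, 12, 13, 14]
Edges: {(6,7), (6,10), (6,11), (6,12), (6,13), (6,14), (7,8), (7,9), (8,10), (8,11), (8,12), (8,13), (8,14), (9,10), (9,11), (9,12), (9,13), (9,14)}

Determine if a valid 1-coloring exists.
Edge (7,8) forces its endpoints to differ, so 1 color is not enough.

No, G is not 1-colorable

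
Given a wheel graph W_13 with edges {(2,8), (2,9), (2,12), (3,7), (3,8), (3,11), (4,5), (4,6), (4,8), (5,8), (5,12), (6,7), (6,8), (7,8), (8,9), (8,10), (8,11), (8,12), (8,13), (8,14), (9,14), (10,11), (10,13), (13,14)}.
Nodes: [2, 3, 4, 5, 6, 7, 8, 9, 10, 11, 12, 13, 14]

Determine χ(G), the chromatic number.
χ(G) = 3

Clique number ω(G) = 3 (lower bound: χ ≥ ω).
The clique on [2, 8, 9] has size 3, forcing χ ≥ 3, and the coloring below uses 3 colors, so χ(G) = 3.
A valid 3-coloring: color 1: [8]; color 2: [2, 3, 5, 6, 10, 14]; color 3: [4, 7, 9, 11, 12, 13].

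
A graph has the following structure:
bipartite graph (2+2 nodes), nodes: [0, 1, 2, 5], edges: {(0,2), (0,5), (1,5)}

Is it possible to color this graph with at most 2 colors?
A valid 2-coloring: color 1: [2, 5]; color 2: [0, 1].
(χ(G) = 2 ≤ 2.)

Yes, G is 2-colorable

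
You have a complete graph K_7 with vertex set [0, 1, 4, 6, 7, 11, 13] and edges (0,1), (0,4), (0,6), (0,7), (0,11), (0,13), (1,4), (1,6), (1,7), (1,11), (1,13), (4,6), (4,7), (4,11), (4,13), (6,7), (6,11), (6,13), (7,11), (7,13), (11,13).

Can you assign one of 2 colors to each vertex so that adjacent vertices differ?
No, G is not 2-colorable

The clique on vertices [0, 1, 4, 6, 7, 11, 13] has size 7 > 2, so it alone needs 7 colors.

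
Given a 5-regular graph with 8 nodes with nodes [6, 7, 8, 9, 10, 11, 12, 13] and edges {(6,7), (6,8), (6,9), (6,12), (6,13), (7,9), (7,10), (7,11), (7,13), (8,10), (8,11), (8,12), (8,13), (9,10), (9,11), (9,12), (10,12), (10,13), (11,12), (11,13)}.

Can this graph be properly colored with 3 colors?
Odd cycle [13, 7, 9, 12, 8] needs 3 colors (χ ≥ 3).
Vertex 6 is adjacent to every vertex of [7, 8, 9, 12, 13], which already need 3 colors among themselves, so 6 needs a new color (χ ≥ 4).
Hence χ(G) ≥ 4 > 3, so no proper 3-coloring exists.

No, G is not 3-colorable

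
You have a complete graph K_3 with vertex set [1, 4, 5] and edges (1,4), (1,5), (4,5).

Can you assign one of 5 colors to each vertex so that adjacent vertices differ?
A valid 5-coloring: color 1: [1]; color 2: [4]; color 3: [5].
(χ(G) = 3 ≤ 5.)

Yes, G is 5-colorable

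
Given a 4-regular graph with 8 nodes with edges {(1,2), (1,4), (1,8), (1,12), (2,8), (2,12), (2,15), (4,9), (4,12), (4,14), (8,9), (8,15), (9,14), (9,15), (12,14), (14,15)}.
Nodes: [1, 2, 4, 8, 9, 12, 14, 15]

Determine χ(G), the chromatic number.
χ(G) = 4

Clique number ω(G) = 3 (lower bound: χ ≥ ω).
Suppose a proper 3-coloring c exists. The clique [1, 2, 8] takes 3 distinct colors; by symmetry let c(1) = 1, c(2) = 2, c(8) = 3.
- Vertex 12: neighbors [1, 2] already have colors [1, 2] ⇒ c(12) = 3.
- Vertex 4: neighbors [1, 12] already have colors [1, 3] ⇒ c(4) = 2.
- Vertex 9: neighbors [4, 8] already have colors [2, 3] ⇒ c(9) = 1.
- Vertex 14: neighbors [9, 4, 12] already have colors [1, 2, 3] — all 3 colors blocked. Contradiction.
The forced assignments end in a contradiction, so G has no proper 3-coloring (χ ≥ 4).
The coloring below uses 4 colors, so χ(G) = 4.
A valid 4-coloring: color 1: [4, 8]; color 2: [2, 9]; color 3: [12, 15]; color 4: [1, 14].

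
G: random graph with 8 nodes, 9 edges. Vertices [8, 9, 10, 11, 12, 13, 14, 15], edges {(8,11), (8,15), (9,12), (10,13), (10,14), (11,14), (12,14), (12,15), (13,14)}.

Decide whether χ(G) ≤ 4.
Yes, G is 4-colorable

A valid 4-coloring: color 1: [9, 14, 15]; color 2: [10, 11, 12]; color 3: [8, 13].
(χ(G) = 3 ≤ 4.)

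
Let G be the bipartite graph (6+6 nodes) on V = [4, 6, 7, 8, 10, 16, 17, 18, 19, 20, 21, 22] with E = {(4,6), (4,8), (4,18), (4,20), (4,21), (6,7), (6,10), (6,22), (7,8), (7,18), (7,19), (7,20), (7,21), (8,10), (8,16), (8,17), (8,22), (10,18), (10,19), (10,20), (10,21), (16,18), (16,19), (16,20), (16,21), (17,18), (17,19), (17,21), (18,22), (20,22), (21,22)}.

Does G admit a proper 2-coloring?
A valid 2-coloring: color 1: [4, 7, 10, 16, 17, 22]; color 2: [6, 8, 18, 19, 20, 21].
(χ(G) = 2 ≤ 2.)

Yes, G is 2-colorable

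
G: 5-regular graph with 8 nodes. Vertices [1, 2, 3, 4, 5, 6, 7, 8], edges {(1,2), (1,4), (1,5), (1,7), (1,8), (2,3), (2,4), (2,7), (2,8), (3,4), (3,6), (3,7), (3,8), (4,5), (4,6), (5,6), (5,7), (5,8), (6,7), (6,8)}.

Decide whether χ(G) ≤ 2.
The clique on vertices [1, 2, 8] has size 3 > 2, so it alone needs 3 colors.

No, G is not 2-colorable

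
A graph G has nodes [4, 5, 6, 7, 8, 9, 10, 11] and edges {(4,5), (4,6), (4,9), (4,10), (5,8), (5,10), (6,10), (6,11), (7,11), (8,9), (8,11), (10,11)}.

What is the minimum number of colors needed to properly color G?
Clique number ω(G) = 3 (lower bound: χ ≥ ω).
The clique on [6, 10, 11] has size 3, forcing χ ≥ 3, and the coloring below uses 3 colors, so χ(G) = 3.
A valid 3-coloring: color 1: [7, 8, 10]; color 2: [4, 11]; color 3: [5, 6, 9].

χ(G) = 3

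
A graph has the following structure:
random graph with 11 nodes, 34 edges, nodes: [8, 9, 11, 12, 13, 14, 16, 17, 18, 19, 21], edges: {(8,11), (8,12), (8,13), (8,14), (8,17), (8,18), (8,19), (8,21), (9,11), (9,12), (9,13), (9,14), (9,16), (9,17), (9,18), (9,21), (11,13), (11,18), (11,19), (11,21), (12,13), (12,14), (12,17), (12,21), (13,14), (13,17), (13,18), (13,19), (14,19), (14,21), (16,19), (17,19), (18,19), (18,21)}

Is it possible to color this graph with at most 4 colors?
No, G is not 4-colorable

The clique on vertices [8, 11, 13, 18, 19] has size 5 > 4, so it alone needs 5 colors.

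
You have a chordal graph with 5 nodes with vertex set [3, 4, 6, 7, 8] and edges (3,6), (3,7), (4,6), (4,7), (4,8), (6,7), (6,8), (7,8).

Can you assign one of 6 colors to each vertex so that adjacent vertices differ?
Yes, G is 6-colorable

A valid 6-coloring: color 1: [7]; color 2: [6]; color 3: [3, 8]; color 4: [4].
(χ(G) = 4 ≤ 6.)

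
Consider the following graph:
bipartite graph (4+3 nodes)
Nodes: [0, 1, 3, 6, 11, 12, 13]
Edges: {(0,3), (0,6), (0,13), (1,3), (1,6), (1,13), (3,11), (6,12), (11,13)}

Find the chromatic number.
Clique number ω(G) = 2 (lower bound: χ ≥ ω).
The graph is bipartite (no odd cycle), so 2 colors suffice: χ(G) = 2.
A valid 2-coloring: color 1: [0, 1, 11, 12]; color 2: [3, 6, 13].

χ(G) = 2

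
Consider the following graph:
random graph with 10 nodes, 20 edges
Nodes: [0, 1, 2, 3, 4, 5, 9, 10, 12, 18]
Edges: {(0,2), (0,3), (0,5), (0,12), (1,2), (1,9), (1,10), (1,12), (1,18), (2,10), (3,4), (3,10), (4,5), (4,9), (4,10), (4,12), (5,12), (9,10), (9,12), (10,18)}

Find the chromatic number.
χ(G) = 3

Clique number ω(G) = 3 (lower bound: χ ≥ ω).
The clique on [0, 5, 12] has size 3, forcing χ ≥ 3, and the coloring below uses 3 colors, so χ(G) = 3.
A valid 3-coloring: color 1: [10, 12]; color 2: [0, 1, 4]; color 3: [2, 3, 5, 9, 18].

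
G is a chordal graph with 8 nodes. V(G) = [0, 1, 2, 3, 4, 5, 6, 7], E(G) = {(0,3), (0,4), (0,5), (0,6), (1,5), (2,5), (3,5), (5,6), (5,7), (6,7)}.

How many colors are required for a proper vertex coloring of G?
Clique number ω(G) = 3 (lower bound: χ ≥ ω).
The clique on [0, 3, 5] has size 3, forcing χ ≥ 3, and the coloring below uses 3 colors, so χ(G) = 3.
A valid 3-coloring: color 1: [4, 5]; color 2: [0, 1, 2, 7]; color 3: [3, 6].

χ(G) = 3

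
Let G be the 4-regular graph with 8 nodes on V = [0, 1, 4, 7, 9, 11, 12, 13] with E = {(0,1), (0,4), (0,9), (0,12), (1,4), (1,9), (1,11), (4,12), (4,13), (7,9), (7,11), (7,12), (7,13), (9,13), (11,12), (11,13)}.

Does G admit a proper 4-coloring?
Yes, G is 4-colorable

A valid 4-coloring: color 1: [4, 9, 11]; color 2: [0, 7]; color 3: [1, 12, 13].
(χ(G) = 3 ≤ 4.)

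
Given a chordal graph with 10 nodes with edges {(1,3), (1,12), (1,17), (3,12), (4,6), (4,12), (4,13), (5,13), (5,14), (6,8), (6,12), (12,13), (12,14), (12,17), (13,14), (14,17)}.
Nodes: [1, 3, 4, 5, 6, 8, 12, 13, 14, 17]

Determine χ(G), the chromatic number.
χ(G) = 3

Clique number ω(G) = 3 (lower bound: χ ≥ ω).
The clique on [1, 12, 17] has size 3, forcing χ ≥ 3, and the coloring below uses 3 colors, so χ(G) = 3.
A valid 3-coloring: color 1: [5, 8, 12]; color 2: [3, 6, 13, 17]; color 3: [1, 4, 14].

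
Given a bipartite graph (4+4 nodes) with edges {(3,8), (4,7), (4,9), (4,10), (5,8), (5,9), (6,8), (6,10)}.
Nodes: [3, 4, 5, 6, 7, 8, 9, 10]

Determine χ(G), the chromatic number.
Clique number ω(G) = 2 (lower bound: χ ≥ ω).
The graph is bipartite (no odd cycle), so 2 colors suffice: χ(G) = 2.
A valid 2-coloring: color 1: [7, 8, 9, 10]; color 2: [3, 4, 5, 6].

χ(G) = 2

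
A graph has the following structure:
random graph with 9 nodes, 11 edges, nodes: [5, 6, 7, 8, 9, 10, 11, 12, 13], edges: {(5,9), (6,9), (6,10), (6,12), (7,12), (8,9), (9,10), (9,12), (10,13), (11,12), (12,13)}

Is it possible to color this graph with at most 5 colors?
Yes, G is 5-colorable

A valid 5-coloring: color 1: [7, 9, 11, 13]; color 2: [5, 8, 10, 12]; color 3: [6].
(χ(G) = 3 ≤ 5.)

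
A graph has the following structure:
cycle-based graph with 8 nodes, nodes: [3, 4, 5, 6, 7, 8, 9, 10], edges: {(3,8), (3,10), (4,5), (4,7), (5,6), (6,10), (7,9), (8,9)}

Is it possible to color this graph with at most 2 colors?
A valid 2-coloring: color 1: [5, 7, 8, 10]; color 2: [3, 4, 6, 9].
(χ(G) = 2 ≤ 2.)

Yes, G is 2-colorable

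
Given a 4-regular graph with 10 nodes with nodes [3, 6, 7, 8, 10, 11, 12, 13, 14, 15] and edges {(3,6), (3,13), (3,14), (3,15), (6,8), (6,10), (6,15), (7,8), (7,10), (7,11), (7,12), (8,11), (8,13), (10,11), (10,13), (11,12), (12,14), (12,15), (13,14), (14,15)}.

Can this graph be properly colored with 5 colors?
A valid 5-coloring: color 1: [3, 8, 10, 12]; color 2: [11, 13, 15]; color 3: [6, 7, 14].
(χ(G) = 3 ≤ 5.)

Yes, G is 5-colorable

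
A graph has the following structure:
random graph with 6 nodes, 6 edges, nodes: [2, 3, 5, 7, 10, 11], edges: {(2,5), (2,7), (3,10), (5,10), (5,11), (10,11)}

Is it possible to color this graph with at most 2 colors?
The clique on vertices [5, 10, 11] has size 3 > 2, so it alone needs 3 colors.

No, G is not 2-colorable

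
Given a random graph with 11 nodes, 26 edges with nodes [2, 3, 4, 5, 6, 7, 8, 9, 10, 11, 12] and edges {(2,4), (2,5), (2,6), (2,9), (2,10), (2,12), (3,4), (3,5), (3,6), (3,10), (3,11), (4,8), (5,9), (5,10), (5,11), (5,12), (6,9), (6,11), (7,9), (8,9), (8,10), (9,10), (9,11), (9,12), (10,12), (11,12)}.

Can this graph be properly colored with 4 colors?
The clique on vertices [2, 5, 9, 10, 12] has size 5 > 4, so it alone needs 5 colors.

No, G is not 4-colorable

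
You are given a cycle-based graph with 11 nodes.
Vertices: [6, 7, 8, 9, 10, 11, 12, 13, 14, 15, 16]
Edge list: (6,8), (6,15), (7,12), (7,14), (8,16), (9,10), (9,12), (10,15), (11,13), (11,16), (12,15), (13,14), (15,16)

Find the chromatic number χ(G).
χ(G) = 3

Clique number ω(G) = 2 (lower bound: χ ≥ ω).
Odd cycle [16, 15, 12, 7, 14, 13, 11] needs 3 colors (χ ≥ 3).
The coloring below uses 3 colors, so χ(G) = 3.
A valid 3-coloring: color 1: [7, 8, 9, 11, 15]; color 2: [6, 10, 12, 13, 16]; color 3: [14].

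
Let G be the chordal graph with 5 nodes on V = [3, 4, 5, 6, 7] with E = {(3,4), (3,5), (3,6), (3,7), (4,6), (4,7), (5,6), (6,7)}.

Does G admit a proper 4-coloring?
A valid 4-coloring: color 1: [6]; color 2: [3]; color 3: [5, 7]; color 4: [4].
(χ(G) = 4 ≤ 4.)

Yes, G is 4-colorable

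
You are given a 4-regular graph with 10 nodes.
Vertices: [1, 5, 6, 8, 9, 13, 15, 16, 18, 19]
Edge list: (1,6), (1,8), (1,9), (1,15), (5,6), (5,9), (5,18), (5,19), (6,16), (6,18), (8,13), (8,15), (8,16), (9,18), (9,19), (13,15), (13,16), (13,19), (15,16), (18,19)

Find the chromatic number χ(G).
Clique number ω(G) = 4 (lower bound: χ ≥ ω).
The clique on [5, 9, 18, 19] has size 4, forcing χ ≥ 4, and the coloring below uses 4 colors, so χ(G) = 4.
A valid 4-coloring: color 1: [1, 16, 18]; color 2: [6, 9, 13]; color 3: [15, 19]; color 4: [5, 8].

χ(G) = 4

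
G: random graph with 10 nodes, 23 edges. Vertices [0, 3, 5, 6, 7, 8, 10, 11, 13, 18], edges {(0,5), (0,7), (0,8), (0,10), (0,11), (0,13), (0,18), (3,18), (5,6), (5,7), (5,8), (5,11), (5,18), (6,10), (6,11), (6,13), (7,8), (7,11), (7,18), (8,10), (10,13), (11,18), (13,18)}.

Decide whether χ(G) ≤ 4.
No, G is not 4-colorable

The clique on vertices [0, 5, 7, 11, 18] has size 5 > 4, so it alone needs 5 colors.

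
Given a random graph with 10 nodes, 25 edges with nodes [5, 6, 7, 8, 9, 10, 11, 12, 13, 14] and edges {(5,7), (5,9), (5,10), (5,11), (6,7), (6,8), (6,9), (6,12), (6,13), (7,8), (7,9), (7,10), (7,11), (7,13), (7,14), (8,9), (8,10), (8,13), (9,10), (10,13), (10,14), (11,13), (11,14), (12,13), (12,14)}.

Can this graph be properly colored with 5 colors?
A valid 5-coloring: color 1: [7, 12]; color 2: [9, 13, 14]; color 3: [6, 10, 11]; color 4: [5, 8].
(χ(G) = 4 ≤ 5.)

Yes, G is 5-colorable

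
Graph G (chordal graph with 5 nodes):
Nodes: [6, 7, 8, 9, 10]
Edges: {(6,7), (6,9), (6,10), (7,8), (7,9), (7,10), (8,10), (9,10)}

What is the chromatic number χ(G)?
χ(G) = 4

Clique number ω(G) = 4 (lower bound: χ ≥ ω).
The clique on [6, 7, 9, 10] has size 4, forcing χ ≥ 4, and the coloring below uses 4 colors, so χ(G) = 4.
A valid 4-coloring: color 1: [7]; color 2: [10]; color 3: [6, 8]; color 4: [9].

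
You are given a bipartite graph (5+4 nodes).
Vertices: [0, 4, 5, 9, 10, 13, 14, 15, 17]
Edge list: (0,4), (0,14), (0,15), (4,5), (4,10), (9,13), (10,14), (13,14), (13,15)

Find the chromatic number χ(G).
Clique number ω(G) = 2 (lower bound: χ ≥ ω).
The graph is bipartite (no odd cycle), so 2 colors suffice: χ(G) = 2.
A valid 2-coloring: color 1: [0, 5, 10, 13, 17]; color 2: [4, 9, 14, 15].

χ(G) = 2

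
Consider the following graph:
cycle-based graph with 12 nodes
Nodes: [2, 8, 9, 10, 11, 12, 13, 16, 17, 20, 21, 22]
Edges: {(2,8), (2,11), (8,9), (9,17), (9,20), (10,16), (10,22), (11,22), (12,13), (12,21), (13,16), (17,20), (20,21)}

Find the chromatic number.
Clique number ω(G) = 3 (lower bound: χ ≥ ω).
The clique on [9, 17, 20] has size 3, forcing χ ≥ 3, and the coloring below uses 3 colors, so χ(G) = 3.
A valid 3-coloring: color 1: [2, 9, 16, 21, 22]; color 2: [8, 10, 11, 12, 20]; color 3: [13, 17].

χ(G) = 3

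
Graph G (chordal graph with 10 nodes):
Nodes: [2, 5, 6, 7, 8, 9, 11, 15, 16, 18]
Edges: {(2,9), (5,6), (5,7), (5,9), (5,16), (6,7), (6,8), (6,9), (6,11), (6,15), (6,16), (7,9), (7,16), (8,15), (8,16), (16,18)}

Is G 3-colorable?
No, G is not 3-colorable

The clique on vertices [5, 6, 7, 16] has size 4 > 3, so it alone needs 4 colors.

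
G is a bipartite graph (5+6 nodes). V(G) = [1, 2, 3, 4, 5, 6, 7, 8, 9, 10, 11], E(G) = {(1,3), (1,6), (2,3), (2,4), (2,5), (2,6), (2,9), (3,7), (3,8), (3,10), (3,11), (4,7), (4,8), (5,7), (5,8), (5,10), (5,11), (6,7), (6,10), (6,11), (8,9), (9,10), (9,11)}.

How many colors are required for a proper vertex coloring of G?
Clique number ω(G) = 2 (lower bound: χ ≥ ω).
The graph is bipartite (no odd cycle), so 2 colors suffice: χ(G) = 2.
A valid 2-coloring: color 1: [3, 4, 5, 6, 9]; color 2: [1, 2, 7, 8, 10, 11].

χ(G) = 2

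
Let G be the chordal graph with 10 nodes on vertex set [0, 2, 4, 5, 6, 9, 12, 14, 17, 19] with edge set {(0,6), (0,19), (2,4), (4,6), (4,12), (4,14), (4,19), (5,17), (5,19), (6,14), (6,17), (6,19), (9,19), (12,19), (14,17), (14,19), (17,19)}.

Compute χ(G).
Clique number ω(G) = 4 (lower bound: χ ≥ ω).
The clique on [6, 14, 17, 19] has size 4, forcing χ ≥ 4, and the coloring below uses 4 colors, so χ(G) = 4.
A valid 4-coloring: color 1: [2, 19]; color 2: [5, 6, 9, 12]; color 3: [0, 4, 17]; color 4: [14].

χ(G) = 4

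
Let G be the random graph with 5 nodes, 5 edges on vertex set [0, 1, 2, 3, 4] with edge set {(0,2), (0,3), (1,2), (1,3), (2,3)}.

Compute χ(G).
χ(G) = 3

Clique number ω(G) = 3 (lower bound: χ ≥ ω).
The clique on [0, 2, 3] has size 3, forcing χ ≥ 3, and the coloring below uses 3 colors, so χ(G) = 3.
A valid 3-coloring: color 1: [2, 4]; color 2: [3]; color 3: [0, 1].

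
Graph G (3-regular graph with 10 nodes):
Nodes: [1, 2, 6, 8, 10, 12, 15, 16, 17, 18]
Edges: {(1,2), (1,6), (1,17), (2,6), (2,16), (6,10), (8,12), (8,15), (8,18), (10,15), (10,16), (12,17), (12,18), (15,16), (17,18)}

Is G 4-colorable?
A valid 4-coloring: color 1: [6, 8, 16, 17]; color 2: [2, 12, 15]; color 3: [1, 10, 18].
(χ(G) = 3 ≤ 4.)

Yes, G is 4-colorable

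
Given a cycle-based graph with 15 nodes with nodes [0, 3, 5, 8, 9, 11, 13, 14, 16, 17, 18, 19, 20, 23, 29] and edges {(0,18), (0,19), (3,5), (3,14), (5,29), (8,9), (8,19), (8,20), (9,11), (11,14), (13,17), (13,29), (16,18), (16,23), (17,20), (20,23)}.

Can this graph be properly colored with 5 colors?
Yes, G is 5-colorable

A valid 5-coloring: color 1: [0, 3, 8, 11, 16, 17, 29]; color 2: [5, 9, 13, 14, 18, 19, 20]; color 3: [23].
(χ(G) = 3 ≤ 5.)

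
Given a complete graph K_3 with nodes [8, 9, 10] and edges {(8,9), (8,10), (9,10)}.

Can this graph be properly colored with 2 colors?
No, G is not 2-colorable

The clique on vertices [8, 9, 10] has size 3 > 2, so it alone needs 3 colors.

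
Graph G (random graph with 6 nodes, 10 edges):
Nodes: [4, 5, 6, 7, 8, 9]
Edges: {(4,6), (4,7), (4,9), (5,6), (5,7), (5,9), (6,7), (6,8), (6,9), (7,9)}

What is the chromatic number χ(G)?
Clique number ω(G) = 4 (lower bound: χ ≥ ω).
The clique on [4, 6, 7, 9] has size 4, forcing χ ≥ 4, and the coloring below uses 4 colors, so χ(G) = 4.
A valid 4-coloring: color 1: [6]; color 2: [8, 9]; color 3: [7]; color 4: [4, 5].

χ(G) = 4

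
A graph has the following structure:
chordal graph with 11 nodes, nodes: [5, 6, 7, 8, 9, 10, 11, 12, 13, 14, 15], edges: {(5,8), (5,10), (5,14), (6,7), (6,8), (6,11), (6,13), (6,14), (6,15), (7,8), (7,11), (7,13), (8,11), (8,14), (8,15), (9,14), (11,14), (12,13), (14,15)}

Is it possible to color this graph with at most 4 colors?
Yes, G is 4-colorable

A valid 4-coloring: color 1: [8, 9, 10, 13]; color 2: [5, 6, 12]; color 3: [7, 14]; color 4: [11, 15].
(χ(G) = 4 ≤ 4.)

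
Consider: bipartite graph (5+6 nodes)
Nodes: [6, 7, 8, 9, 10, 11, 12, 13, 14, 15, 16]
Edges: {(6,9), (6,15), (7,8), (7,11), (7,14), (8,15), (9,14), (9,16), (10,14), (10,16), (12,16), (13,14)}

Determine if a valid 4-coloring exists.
Yes, G is 4-colorable

A valid 4-coloring: color 1: [6, 8, 11, 14, 16]; color 2: [7, 9, 10, 12, 13, 15].
(χ(G) = 2 ≤ 4.)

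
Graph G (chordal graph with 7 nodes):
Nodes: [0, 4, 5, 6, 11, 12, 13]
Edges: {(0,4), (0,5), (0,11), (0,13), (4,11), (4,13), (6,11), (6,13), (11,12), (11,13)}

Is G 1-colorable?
No, G is not 1-colorable

The clique on vertices [0, 4, 11, 13] has size 4 > 1, so it alone needs 4 colors.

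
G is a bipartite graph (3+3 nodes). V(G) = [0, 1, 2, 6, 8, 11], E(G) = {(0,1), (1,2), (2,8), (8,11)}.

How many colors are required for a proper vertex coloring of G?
χ(G) = 2

Clique number ω(G) = 2 (lower bound: χ ≥ ω).
The graph is bipartite (no odd cycle), so 2 colors suffice: χ(G) = 2.
A valid 2-coloring: color 1: [1, 6, 8]; color 2: [0, 2, 11].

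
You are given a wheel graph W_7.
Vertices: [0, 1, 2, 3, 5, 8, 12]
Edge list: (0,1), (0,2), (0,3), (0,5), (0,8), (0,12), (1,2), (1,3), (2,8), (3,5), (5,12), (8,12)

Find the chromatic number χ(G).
Clique number ω(G) = 3 (lower bound: χ ≥ ω).
The clique on [0, 2, 8] has size 3, forcing χ ≥ 3, and the coloring below uses 3 colors, so χ(G) = 3.
A valid 3-coloring: color 1: [0]; color 2: [2, 3, 12]; color 3: [1, 5, 8].

χ(G) = 3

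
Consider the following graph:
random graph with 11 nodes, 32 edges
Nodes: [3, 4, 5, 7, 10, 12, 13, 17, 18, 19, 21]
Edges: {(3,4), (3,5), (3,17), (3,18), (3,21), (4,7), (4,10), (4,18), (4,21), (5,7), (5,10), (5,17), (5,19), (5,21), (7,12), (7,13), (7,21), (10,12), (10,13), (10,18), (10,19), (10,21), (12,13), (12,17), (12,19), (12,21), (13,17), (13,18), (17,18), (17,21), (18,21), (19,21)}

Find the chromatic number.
Clique number ω(G) = 4 (lower bound: χ ≥ ω).
The clique on [10, 12, 19, 21] has size 4, forcing χ ≥ 4, and the coloring below uses 4 colors, so χ(G) = 4.
A valid 4-coloring: color 1: [13, 21]; color 2: [3, 7, 10]; color 3: [5, 12, 18]; color 4: [4, 17, 19].

χ(G) = 4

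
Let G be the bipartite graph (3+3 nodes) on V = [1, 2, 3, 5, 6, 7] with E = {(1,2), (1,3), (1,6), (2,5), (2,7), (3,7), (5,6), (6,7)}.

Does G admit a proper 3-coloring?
A valid 3-coloring: color 1: [2, 3, 6]; color 2: [1, 5, 7].
(χ(G) = 2 ≤ 3.)

Yes, G is 3-colorable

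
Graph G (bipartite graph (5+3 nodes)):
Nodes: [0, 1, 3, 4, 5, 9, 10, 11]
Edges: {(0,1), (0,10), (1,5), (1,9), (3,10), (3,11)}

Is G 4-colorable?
Yes, G is 4-colorable

A valid 4-coloring: color 1: [1, 4, 10, 11]; color 2: [0, 3, 5, 9].
(χ(G) = 2 ≤ 4.)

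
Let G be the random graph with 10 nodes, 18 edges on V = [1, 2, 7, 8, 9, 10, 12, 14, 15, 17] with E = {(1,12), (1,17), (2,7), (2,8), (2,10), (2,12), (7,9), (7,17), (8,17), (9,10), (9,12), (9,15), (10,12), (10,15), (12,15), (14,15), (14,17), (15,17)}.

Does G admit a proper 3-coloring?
The clique on vertices [9, 10, 12, 15] has size 4 > 3, so it alone needs 4 colors.

No, G is not 3-colorable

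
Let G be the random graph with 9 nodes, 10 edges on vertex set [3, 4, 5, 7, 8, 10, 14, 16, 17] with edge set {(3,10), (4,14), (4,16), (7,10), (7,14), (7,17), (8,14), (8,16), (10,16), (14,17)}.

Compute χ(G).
χ(G) = 3

Clique number ω(G) = 3 (lower bound: χ ≥ ω).
The clique on [7, 14, 17] has size 3, forcing χ ≥ 3, and the coloring below uses 3 colors, so χ(G) = 3.
A valid 3-coloring: color 1: [5, 10, 14]; color 2: [3, 7, 16]; color 3: [4, 8, 17].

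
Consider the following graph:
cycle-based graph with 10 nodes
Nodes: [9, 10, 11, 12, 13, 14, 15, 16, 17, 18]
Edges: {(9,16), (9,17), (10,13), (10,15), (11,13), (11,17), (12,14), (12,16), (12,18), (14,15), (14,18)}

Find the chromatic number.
χ(G) = 3

Clique number ω(G) = 3 (lower bound: χ ≥ ω).
The clique on [12, 14, 18] has size 3, forcing χ ≥ 3, and the coloring below uses 3 colors, so χ(G) = 3.
A valid 3-coloring: color 1: [9, 10, 11, 12]; color 2: [13, 14, 16, 17]; color 3: [15, 18].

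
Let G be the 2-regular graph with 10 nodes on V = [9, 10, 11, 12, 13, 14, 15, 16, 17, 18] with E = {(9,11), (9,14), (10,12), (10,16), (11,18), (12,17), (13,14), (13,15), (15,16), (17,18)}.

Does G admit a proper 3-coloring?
A valid 3-coloring: color 1: [10, 11, 14, 15, 17]; color 2: [9, 12, 13, 16, 18].
(χ(G) = 2 ≤ 3.)

Yes, G is 3-colorable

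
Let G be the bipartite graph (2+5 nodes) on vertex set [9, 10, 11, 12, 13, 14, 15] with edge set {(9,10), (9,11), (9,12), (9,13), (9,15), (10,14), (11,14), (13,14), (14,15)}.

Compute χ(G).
χ(G) = 2

Clique number ω(G) = 2 (lower bound: χ ≥ ω).
The graph is bipartite (no odd cycle), so 2 colors suffice: χ(G) = 2.
A valid 2-coloring: color 1: [9, 14]; color 2: [10, 11, 12, 13, 15].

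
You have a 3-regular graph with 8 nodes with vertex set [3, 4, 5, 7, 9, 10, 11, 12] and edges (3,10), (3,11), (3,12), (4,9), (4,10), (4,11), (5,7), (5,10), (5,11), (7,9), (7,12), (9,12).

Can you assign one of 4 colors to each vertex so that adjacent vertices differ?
Yes, G is 4-colorable

A valid 4-coloring: color 1: [4, 5, 12]; color 2: [7, 10, 11]; color 3: [3, 9].
(χ(G) = 3 ≤ 4.)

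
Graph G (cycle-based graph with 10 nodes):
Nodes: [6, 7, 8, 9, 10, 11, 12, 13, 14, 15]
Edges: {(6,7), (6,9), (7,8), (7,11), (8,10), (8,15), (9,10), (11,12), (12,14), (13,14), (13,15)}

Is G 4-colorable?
Yes, G is 4-colorable

A valid 4-coloring: color 1: [7, 9, 14, 15]; color 2: [6, 8, 12, 13]; color 3: [10, 11].
(χ(G) = 3 ≤ 4.)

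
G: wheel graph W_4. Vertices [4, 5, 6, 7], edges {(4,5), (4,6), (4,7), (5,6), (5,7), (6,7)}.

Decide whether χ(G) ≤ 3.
The clique on vertices [4, 5, 6, 7] has size 4 > 3, so it alone needs 4 colors.

No, G is not 3-colorable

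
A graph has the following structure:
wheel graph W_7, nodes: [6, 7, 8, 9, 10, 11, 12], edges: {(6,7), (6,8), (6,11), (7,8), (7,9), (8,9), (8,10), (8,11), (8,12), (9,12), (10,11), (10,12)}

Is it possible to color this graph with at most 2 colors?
No, G is not 2-colorable

The clique on vertices [8, 9, 12] has size 3 > 2, so it alone needs 3 colors.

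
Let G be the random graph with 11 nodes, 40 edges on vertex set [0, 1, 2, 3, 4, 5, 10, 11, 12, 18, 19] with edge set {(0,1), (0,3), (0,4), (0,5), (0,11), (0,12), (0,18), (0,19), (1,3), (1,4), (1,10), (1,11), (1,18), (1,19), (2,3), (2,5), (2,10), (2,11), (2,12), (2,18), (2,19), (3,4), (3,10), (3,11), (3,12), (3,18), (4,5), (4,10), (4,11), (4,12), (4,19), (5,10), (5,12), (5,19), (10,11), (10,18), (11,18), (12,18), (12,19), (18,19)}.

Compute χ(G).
Clique number ω(G) = 5 (lower bound: χ ≥ ω).
Suppose a proper 5-coloring c exists. The clique [0, 1, 3, 4, 11] takes 5 distinct colors; by symmetry let c(0) = 1, c(1) = 2, c(3) = 3, c(4) = 4, c(11) = 5.
- Vertex 18: neighbors [0, 1, 3, 11] already have colors [1, 2, 3, 5] ⇒ c(18) = 4.
- Vertex 10: neighbors [1, 3, 4, 11] already have colors [2, 3, 4, 5] ⇒ c(10) = 1.
- Vertex 2: neighbors [10, 3, 18, 11] already have colors [1, 3, 4, 5] ⇒ c(2) = 2.
- Vertex 12: neighbors [0, 2, 3, 4] already have colors [1, 2, 3, 4] ⇒ c(12) = 5.
- Vertex 5: neighbors [0, 2, 4, 12] already have colors [1, 2, 4, 5] ⇒ c(5) = 3.
- Vertex 19: neighbors [0, 1, 5, 4, 12] already have colors [1, 2, 3, 4, 5] — all 5 colors blocked. Contradiction.
The forced assignments end in a contradiction, so G has no proper 5-coloring (χ ≥ 6).
The coloring below uses 6 colors, so χ(G) = 6.
A valid 6-coloring: color 1: [4, 18]; color 2: [0, 10]; color 3: [3, 19]; color 4: [1, 2]; color 5: [11, 12]; color 6: [5].

χ(G) = 6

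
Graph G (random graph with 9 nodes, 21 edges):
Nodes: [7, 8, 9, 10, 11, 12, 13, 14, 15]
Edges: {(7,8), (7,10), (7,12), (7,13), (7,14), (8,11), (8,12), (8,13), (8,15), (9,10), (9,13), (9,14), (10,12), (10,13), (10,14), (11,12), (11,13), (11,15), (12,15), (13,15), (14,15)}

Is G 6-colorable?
A valid 6-coloring: color 1: [12, 13, 14]; color 2: [7, 9, 15]; color 3: [8, 10]; color 4: [11].
(χ(G) = 4 ≤ 6.)

Yes, G is 6-colorable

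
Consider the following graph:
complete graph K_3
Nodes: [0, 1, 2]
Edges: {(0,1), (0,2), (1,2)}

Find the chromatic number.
χ(G) = 3

Clique number ω(G) = 3 (lower bound: χ ≥ ω).
The clique on [0, 1, 2] has size 3, forcing χ ≥ 3, and the coloring below uses 3 colors, so χ(G) = 3.
A valid 3-coloring: color 1: [2]; color 2: [0]; color 3: [1].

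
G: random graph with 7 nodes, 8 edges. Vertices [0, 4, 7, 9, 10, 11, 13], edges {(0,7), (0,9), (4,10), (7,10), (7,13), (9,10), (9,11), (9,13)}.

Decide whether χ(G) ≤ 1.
No, G is not 1-colorable

Edge (0,9) forces its endpoints to differ, so 1 color is not enough.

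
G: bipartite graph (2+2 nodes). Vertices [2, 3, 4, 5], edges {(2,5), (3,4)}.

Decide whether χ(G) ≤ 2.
Yes, G is 2-colorable

A valid 2-coloring: color 1: [2, 4]; color 2: [3, 5].
(χ(G) = 2 ≤ 2.)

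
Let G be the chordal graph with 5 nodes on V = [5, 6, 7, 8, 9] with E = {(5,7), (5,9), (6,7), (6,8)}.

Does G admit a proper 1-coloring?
Edge (6,8) forces its endpoints to differ, so 1 color is not enough.

No, G is not 1-colorable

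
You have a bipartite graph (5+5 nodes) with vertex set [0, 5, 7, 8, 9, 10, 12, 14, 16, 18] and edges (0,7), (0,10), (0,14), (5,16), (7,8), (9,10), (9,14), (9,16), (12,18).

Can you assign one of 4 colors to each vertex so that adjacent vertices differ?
A valid 4-coloring: color 1: [0, 5, 8, 9, 12]; color 2: [7, 10, 14, 16, 18].
(χ(G) = 2 ≤ 4.)

Yes, G is 4-colorable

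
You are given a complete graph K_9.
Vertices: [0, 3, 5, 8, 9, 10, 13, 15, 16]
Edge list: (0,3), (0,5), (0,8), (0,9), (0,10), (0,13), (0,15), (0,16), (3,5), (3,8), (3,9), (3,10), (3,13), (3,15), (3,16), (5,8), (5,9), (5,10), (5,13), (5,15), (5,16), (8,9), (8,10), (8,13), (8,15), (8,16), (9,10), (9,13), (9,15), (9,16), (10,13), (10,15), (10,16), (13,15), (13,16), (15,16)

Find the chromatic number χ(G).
Clique number ω(G) = 9 (lower bound: χ ≥ ω).
The clique on [0, 3, 5, 8, 9, 10, 13, 15, 16] has size 9, forcing χ ≥ 9, and the coloring below uses 9 colors, so χ(G) = 9.
A valid 9-coloring: color 1: [5]; color 2: [16]; color 3: [15]; color 4: [9]; color 5: [0]; color 6: [13]; color 7: [3]; color 8: [10]; color 9: [8].

χ(G) = 9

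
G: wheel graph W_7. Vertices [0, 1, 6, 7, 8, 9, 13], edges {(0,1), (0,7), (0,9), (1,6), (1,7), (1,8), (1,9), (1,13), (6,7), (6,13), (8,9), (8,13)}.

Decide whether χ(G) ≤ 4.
Yes, G is 4-colorable

A valid 4-coloring: color 1: [1]; color 2: [0, 6, 8]; color 3: [7, 9, 13].
(χ(G) = 3 ≤ 4.)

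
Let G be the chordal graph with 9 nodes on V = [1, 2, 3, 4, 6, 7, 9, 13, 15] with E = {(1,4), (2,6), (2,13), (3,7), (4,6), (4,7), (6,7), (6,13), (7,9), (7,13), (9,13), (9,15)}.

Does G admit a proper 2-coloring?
The clique on vertices [2, 6, 13] has size 3 > 2, so it alone needs 3 colors.

No, G is not 2-colorable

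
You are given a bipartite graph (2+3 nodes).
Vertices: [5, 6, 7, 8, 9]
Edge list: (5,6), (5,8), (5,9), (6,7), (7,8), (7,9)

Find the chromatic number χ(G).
χ(G) = 2

Clique number ω(G) = 2 (lower bound: χ ≥ ω).
The graph is bipartite (no odd cycle), so 2 colors suffice: χ(G) = 2.
A valid 2-coloring: color 1: [5, 7]; color 2: [6, 8, 9].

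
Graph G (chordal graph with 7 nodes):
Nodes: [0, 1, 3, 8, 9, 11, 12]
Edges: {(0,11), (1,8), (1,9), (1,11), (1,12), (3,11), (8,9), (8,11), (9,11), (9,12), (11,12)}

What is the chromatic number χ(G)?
χ(G) = 4

Clique number ω(G) = 4 (lower bound: χ ≥ ω).
The clique on [1, 8, 9, 11] has size 4, forcing χ ≥ 4, and the coloring below uses 4 colors, so χ(G) = 4.
A valid 4-coloring: color 1: [11]; color 2: [0, 1, 3]; color 3: [9]; color 4: [8, 12].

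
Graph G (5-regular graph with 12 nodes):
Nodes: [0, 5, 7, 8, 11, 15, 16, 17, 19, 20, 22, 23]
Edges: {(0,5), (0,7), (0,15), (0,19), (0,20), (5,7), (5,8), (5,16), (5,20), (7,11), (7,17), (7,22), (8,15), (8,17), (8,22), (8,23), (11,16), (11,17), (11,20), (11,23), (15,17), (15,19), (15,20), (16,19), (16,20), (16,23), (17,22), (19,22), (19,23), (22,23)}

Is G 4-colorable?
Yes, G is 4-colorable

A valid 4-coloring: color 1: [15, 16, 22]; color 2: [7, 8, 19, 20]; color 3: [0, 17, 23]; color 4: [5, 11].
(χ(G) = 4 ≤ 4.)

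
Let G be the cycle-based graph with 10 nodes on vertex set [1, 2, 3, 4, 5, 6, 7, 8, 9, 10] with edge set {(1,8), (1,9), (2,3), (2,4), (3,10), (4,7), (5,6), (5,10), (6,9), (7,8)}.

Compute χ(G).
χ(G) = 2

Clique number ω(G) = 2 (lower bound: χ ≥ ω).
The graph is bipartite (no odd cycle), so 2 colors suffice: χ(G) = 2.
A valid 2-coloring: color 1: [3, 4, 5, 8, 9]; color 2: [1, 2, 6, 7, 10].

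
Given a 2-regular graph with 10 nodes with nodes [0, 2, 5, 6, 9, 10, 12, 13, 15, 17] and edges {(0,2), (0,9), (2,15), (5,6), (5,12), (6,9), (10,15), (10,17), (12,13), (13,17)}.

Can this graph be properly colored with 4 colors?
A valid 4-coloring: color 1: [0, 6, 12, 15, 17]; color 2: [2, 5, 9, 10, 13].
(χ(G) = 2 ≤ 4.)

Yes, G is 4-colorable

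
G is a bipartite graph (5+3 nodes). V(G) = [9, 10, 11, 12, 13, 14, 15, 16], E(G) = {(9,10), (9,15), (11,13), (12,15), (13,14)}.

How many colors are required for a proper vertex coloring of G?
Clique number ω(G) = 2 (lower bound: χ ≥ ω).
The graph is bipartite (no odd cycle), so 2 colors suffice: χ(G) = 2.
A valid 2-coloring: color 1: [10, 13, 15, 16]; color 2: [9, 11, 12, 14].

χ(G) = 2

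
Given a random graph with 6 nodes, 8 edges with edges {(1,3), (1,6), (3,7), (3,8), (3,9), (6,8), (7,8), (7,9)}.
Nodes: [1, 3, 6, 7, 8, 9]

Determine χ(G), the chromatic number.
χ(G) = 3

Clique number ω(G) = 3 (lower bound: χ ≥ ω).
The clique on [3, 7, 8] has size 3, forcing χ ≥ 3, and the coloring below uses 3 colors, so χ(G) = 3.
A valid 3-coloring: color 1: [3, 6]; color 2: [1, 7]; color 3: [8, 9].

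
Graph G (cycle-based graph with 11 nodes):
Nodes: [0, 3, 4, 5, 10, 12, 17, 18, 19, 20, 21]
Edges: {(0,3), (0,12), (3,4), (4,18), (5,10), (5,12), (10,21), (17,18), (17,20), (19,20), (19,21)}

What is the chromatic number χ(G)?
Clique number ω(G) = 2 (lower bound: χ ≥ ω).
Odd cycle [20, 17, 18, 4, 3, 0, 12, 5, 10, 21, 19] needs 3 colors (χ ≥ 3).
The coloring below uses 3 colors, so χ(G) = 3.
A valid 3-coloring: color 1: [3, 12, 18, 20, 21]; color 2: [0, 4, 5, 17, 19]; color 3: [10].

χ(G) = 3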